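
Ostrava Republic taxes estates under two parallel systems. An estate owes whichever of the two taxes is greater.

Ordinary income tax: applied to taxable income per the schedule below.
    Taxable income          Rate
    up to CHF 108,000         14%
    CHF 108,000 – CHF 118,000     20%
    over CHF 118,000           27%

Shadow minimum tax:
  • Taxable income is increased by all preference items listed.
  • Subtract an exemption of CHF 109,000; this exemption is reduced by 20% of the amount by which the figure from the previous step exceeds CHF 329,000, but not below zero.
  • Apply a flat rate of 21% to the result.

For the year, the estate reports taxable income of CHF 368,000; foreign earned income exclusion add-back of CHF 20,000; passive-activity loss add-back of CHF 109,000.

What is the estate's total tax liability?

CHF 88,536

Shadow minimum tax:
  Adjusted income: CHF 368,000 + CHF 20,000 + CHF 109,000 = CHF 497,000
  Exemption: CHF 109,000 − 20% × (CHF 497,000 − CHF 329,000) = CHF 109,000 − CHF 33,600 = CHF 75,400
  Base: CHF 497,000 − CHF 75,400 = CHF 421,600
  CHF 421,600 × 21% = CHF 88,536

Ordinary income tax:
  CHF 108,000 × 14% = CHF 15,120
  CHF 10,000 × 20% = CHF 2,000
  CHF 250,000 × 27% = CHF 67,500
  → CHF 84,620

CHF 88,536 > CHF 84,620, so the shadow minimum tax is the binding amount.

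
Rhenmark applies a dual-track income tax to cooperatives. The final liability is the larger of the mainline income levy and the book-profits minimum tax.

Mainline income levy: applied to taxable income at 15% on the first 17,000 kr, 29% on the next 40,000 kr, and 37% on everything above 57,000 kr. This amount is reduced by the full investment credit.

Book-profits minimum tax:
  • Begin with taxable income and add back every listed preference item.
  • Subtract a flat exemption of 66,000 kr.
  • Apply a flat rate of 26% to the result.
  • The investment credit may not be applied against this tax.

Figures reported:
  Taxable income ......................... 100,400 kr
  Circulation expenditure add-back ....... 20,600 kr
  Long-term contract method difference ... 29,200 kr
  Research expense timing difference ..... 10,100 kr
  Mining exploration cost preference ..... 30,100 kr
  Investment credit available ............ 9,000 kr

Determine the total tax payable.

Book-profits minimum tax:
  Adjusted income: 100,400 kr + 20,600 kr + 29,200 kr + 10,100 kr + 30,100 kr = 190,400 kr
  Less exemption 66,000 kr → base 124,400 kr
  124,400 kr × 26% = 32,344 kr

Mainline income levy:
  17,000 kr × 15% = 2,550 kr
  40,000 kr × 29% = 11,600 kr
  43,400 kr × 37% = 16,058 kr
  → 30,208 kr
  Less investment credit 9,000 kr → 21,208 kr

32,344 kr > 21,208 kr, so the book-profits minimum tax is the binding amount.

32,344 kr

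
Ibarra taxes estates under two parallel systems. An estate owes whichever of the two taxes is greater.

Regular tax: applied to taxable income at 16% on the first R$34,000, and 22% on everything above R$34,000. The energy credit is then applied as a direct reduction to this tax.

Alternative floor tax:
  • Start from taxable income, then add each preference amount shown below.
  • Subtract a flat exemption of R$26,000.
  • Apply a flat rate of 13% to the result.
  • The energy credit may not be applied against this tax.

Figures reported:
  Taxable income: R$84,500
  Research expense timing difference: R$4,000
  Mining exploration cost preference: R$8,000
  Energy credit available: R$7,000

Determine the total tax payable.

Regular tax:
  R$34,000 × 16% = R$5,440
  R$50,500 × 22% = R$11,110
  → R$16,550
  Less energy credit R$7,000 → R$9,550

Alternative floor tax:
  Adjusted income: R$84,500 + R$4,000 + R$8,000 = R$96,500
  Less exemption R$26,000 → base R$70,500
  R$70,500 × 13% = R$9,165

R$9,550 > R$9,165, so the regular tax governs.

R$9,550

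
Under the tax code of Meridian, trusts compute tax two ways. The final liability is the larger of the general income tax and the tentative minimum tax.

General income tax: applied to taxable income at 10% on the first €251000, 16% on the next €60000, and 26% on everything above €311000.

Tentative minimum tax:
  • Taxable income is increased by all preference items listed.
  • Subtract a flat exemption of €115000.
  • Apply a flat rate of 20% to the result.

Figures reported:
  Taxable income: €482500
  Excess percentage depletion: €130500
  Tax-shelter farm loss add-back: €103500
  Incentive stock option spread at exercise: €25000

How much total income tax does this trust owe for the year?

General income tax:
  €251000 × 10% = €25100
  €60000 × 16% = €9600
  €171500 × 26% = €44590
  → €79290

Tentative minimum tax:
  Adjusted income: €482500 + €130500 + €103500 + €25000 = €741500
  Less exemption €115000 → base €626500
  €626500 × 20% = €125300

€125300 > €79290, so the tentative minimum tax is the binding amount.

€125300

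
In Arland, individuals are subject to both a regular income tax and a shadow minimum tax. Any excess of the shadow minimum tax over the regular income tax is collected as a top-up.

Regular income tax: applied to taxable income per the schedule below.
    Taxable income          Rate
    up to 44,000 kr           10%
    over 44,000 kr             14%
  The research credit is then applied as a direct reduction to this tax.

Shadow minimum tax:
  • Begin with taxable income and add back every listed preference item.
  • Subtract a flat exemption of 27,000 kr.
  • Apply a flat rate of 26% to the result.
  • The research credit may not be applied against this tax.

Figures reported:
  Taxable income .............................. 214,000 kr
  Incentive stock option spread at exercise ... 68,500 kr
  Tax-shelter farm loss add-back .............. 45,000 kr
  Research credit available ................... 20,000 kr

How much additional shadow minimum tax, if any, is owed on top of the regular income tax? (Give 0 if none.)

69,930 kr

Shadow minimum tax:
  Adjusted income: 214,000 kr + 68,500 kr + 45,000 kr = 327,500 kr
  Less exemption 27,000 kr → base 300,500 kr
  300,500 kr × 26% = 78,130 kr

Regular income tax:
  44,000 kr × 10% = 4,400 kr
  170,000 kr × 14% = 23,800 kr
  → 28,200 kr
  Less research credit 20,000 kr → 8,200 kr

Excess of shadow minimum tax over regular income tax: 78,130 kr − 8,200 kr = 69,930 kr.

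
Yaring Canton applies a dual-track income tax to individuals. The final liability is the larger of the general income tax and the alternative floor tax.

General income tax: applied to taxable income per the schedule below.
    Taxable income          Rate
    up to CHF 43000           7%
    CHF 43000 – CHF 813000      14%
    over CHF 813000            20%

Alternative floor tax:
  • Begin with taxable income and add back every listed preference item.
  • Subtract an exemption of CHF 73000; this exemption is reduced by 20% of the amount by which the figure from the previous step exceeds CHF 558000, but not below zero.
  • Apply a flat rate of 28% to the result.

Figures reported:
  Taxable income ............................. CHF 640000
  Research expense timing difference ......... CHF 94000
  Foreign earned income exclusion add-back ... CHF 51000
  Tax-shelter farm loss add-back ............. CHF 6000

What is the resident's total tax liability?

Alternative floor tax:
  Adjusted income: CHF 640000 + CHF 94000 + CHF 51000 + CHF 6000 = CHF 791000
  Exemption: CHF 73000 − 20% × (CHF 791000 − CHF 558000) = CHF 73000 − CHF 46600 = CHF 26400
  Base: CHF 791000 − CHF 26400 = CHF 764600
  CHF 764600 × 28% = CHF 214088

General income tax:
  CHF 43000 × 7% = CHF 3010
  CHF 597000 × 14% = CHF 83580
  → CHF 86590

CHF 214088 > CHF 86590, so the alternative floor tax is the binding amount.

CHF 214088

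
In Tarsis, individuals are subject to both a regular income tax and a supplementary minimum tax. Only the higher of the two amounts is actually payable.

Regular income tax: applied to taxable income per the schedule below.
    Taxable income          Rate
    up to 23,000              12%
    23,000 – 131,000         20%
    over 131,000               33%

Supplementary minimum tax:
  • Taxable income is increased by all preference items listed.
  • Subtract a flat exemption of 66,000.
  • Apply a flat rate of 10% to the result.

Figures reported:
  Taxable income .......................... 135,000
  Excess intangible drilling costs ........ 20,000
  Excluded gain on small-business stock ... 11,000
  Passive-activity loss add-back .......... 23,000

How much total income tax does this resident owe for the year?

Supplementary minimum tax:
  Adjusted income: 135,000 + 20,000 + 11,000 + 23,000 = 189,000
  Less exemption 66,000 → base 123,000
  123,000 × 10% = 12,300

Regular income tax:
  23,000 × 12% = 2,760
  108,000 × 20% = 21,600
  4,000 × 33% = 1,320
  → 25,680

25,680 > 12,300, so the regular income tax governs.

25,680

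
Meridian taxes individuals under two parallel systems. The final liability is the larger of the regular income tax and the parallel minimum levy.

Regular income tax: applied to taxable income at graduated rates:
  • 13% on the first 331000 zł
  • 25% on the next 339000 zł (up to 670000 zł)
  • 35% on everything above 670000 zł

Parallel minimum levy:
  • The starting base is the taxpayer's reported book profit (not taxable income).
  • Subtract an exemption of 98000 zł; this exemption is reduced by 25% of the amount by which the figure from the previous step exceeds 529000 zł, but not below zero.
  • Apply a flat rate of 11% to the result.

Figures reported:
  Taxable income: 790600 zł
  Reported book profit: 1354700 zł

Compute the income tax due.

Regular income tax:
  331000 zł × 13% = 43030 zł
  339000 zł × 25% = 84750 zł
  120600 zł × 35% = 42210 zł
  → 169990 zł

Parallel minimum levy:
  Base (reported book profit): 1354700 zł
  Exemption: 25% × (1354700 zł − 529000 zł) = 206425 zł ≥ 98000 zł, so the exemption is fully phased out
  Base: 1354700 zł − 0 zł = 1354700 zł
  1354700 zł × 11% = 149017 zł

169990 zł > 149017 zł, so the regular income tax governs.

169990 zł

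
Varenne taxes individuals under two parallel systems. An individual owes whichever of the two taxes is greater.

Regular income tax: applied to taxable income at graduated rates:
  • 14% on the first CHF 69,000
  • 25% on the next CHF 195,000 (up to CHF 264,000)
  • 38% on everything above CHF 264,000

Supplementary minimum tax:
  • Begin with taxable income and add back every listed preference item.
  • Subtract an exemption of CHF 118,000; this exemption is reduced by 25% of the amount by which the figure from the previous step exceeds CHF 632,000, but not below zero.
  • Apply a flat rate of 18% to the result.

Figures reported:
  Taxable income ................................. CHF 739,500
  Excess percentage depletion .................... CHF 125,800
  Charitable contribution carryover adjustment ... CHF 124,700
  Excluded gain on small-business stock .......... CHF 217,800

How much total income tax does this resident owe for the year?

CHF 239,100

Supplementary minimum tax:
  Adjusted income: CHF 739,500 + CHF 125,800 + CHF 124,700 + CHF 217,800 = CHF 1,207,800
  Exemption: 25% × (CHF 1,207,800 − CHF 632,000) = CHF 143,950 ≥ CHF 118,000, so the exemption is fully phased out
  Base: CHF 1,207,800 − CHF 0 = CHF 1,207,800
  CHF 1,207,800 × 18% = CHF 217,404

Regular income tax:
  CHF 69,000 × 14% = CHF 9,660
  CHF 195,000 × 25% = CHF 48,750
  CHF 475,500 × 38% = CHF 180,690
  → CHF 239,100

CHF 239,100 > CHF 217,404, so the regular income tax governs.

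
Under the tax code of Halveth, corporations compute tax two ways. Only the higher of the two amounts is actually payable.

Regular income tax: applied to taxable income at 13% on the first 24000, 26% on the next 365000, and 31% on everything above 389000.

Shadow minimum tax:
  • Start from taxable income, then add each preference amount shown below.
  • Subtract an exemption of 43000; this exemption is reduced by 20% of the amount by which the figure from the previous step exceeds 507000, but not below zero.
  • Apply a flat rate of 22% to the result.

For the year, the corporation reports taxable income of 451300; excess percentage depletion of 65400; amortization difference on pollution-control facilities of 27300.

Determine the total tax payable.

Shadow minimum tax:
  Adjusted income: 451300 + 65400 + 27300 = 544000
  Exemption: 43000 − 20% × (544000 − 507000) = 43000 − 7400 = 35600
  Base: 544000 − 35600 = 508400
  508400 × 22% = 111848

Regular income tax:
  24000 × 13% = 3120
  365000 × 26% = 94900
  62300 × 31% = 19313
  → 117333

117333 > 111848, so the regular income tax governs.

117333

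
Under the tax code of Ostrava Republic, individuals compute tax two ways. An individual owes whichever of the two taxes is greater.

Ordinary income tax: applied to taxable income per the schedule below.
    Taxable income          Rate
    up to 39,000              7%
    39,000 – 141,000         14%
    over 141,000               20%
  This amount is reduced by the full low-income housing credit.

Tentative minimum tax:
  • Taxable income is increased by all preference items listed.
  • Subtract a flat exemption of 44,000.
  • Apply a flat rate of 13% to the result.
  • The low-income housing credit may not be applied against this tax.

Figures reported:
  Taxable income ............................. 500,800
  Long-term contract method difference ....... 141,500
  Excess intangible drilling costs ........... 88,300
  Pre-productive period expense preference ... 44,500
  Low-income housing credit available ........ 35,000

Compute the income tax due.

Ordinary income tax:
  39,000 × 7% = 2,730
  102,000 × 14% = 14,280
  359,800 × 20% = 71,960
  → 88,970
  Less low-income housing credit 35,000 → 53,970

Tentative minimum tax:
  Adjusted income: 500,800 + 141,500 + 88,300 + 44,500 = 775,100
  Less exemption 44,000 → base 731,100
  731,100 × 13% = 95,043

95,043 > 53,970, so the tentative minimum tax is the binding amount.

95,043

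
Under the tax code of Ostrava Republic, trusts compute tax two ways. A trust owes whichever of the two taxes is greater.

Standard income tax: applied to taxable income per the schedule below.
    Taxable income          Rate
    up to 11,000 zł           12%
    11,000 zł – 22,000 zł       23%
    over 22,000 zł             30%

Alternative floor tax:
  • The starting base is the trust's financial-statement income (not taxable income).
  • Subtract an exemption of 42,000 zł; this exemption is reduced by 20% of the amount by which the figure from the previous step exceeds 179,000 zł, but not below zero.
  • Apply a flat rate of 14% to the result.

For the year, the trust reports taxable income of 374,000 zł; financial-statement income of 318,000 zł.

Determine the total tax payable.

109,450 zł

Alternative floor tax:
  Base (financial-statement income): 318,000 zł
  Exemption: 42,000 zł − 20% × (318,000 zł − 179,000 zł) = 42,000 zł − 27,800 zł = 14,200 zł
  Base: 318,000 zł − 14,200 zł = 303,800 zł
  303,800 zł × 14% = 42,532 zł

Standard income tax:
  11,000 zł × 12% = 1,320 zł
  11,000 zł × 23% = 2,530 zł
  352,000 zł × 30% = 105,600 zł
  → 109,450 zł

109,450 zł > 42,532 zł, so the standard income tax governs.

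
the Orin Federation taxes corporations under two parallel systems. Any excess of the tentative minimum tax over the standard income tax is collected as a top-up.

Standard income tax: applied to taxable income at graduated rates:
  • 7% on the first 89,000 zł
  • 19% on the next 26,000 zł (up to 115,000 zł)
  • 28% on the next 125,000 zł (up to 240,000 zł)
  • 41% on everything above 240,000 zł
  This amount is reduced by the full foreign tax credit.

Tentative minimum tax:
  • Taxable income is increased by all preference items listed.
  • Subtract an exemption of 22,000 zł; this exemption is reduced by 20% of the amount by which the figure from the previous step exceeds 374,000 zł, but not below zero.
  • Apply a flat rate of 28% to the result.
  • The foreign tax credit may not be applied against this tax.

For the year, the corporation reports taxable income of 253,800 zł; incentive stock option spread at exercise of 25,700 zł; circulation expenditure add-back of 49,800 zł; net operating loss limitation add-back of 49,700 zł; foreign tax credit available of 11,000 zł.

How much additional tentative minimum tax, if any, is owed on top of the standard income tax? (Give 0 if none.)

59,412 zł

Tentative minimum tax:
  Adjusted income: 253,800 zł + 25,700 zł + 49,800 zł + 49,700 zł = 379,000 zł
  Exemption: 22,000 zł − 20% × (379,000 zł − 374,000 zł) = 22,000 zł − 1,000 zł = 21,000 zł
  Base: 379,000 zł − 21,000 zł = 358,000 zł
  358,000 zł × 28% = 100,240 zł

Standard income tax:
  89,000 zł × 7% = 6,230 zł
  26,000 zł × 19% = 4,940 zł
  125,000 zł × 28% = 35,000 zł
  13,800 zł × 41% = 5,658 zł
  → 51,828 zł
  Less foreign tax credit 11,000 zł → 40,828 zł

Excess of tentative minimum tax over standard income tax: 100,240 zł − 40,828 zł = 59,412 zł.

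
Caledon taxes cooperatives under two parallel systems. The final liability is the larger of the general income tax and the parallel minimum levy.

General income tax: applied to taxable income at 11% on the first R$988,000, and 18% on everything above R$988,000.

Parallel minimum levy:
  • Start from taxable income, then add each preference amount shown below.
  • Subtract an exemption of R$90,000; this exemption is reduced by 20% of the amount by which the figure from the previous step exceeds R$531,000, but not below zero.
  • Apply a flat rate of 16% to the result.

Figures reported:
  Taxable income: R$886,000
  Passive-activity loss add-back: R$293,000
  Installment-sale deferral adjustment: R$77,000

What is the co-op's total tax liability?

Parallel minimum levy:
  Adjusted income: R$886,000 + R$293,000 + R$77,000 = R$1,256,000
  Exemption: 20% × (R$1,256,000 − R$531,000) = R$145,000 ≥ R$90,000, so the exemption is fully phased out
  Base: R$1,256,000 − R$0 = R$1,256,000
  R$1,256,000 × 16% = R$200,960

General income tax:
  R$886,000 × 11% = R$97,460

R$200,960 > R$97,460, so the parallel minimum levy is the binding amount.

R$200,960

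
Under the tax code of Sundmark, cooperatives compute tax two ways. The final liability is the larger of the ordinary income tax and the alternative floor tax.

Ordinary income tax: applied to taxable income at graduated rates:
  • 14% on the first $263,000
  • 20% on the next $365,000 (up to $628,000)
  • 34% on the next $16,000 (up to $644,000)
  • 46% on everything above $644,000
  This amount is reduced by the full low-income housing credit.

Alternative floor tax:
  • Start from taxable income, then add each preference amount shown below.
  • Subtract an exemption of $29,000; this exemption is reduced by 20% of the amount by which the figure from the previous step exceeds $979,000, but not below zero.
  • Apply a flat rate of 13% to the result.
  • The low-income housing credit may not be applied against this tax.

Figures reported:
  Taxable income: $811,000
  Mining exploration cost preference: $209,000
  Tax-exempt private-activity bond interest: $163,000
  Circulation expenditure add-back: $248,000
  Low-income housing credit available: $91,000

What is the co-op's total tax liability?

$186,030

Alternative floor tax:
  Adjusted income: $811,000 + $209,000 + $163,000 + $248,000 = $1,431,000
  Exemption: 20% × ($1,431,000 − $979,000) = $90,400 ≥ $29,000, so the exemption is fully phased out
  Base: $1,431,000 − $0 = $1,431,000
  $1,431,000 × 13% = $186,030

Ordinary income tax:
  $263,000 × 14% = $36,820
  $365,000 × 20% = $73,000
  $16,000 × 34% = $5,440
  $167,000 × 46% = $76,820
  → $192,080
  Less low-income housing credit $91,000 → $101,080

$186,030 > $101,080, so the alternative floor tax is the binding amount.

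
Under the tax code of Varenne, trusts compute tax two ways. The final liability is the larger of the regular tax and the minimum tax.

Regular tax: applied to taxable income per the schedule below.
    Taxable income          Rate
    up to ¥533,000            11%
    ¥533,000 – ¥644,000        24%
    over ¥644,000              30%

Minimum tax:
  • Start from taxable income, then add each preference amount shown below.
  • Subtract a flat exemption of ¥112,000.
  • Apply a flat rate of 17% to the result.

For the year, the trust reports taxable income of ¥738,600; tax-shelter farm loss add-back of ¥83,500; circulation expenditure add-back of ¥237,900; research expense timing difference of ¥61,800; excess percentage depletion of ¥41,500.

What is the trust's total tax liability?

¥178,721

Minimum tax:
  Adjusted income: ¥738,600 + ¥83,500 + ¥237,900 + ¥61,800 + ¥41,500 = ¥1,163,300
  Less exemption ¥112,000 → base ¥1,051,300
  ¥1,051,300 × 17% = ¥178,721

Regular tax:
  ¥533,000 × 11% = ¥58,630
  ¥111,000 × 24% = ¥26,640
  ¥94,600 × 30% = ¥28,380
  → ¥113,650

¥178,721 > ¥113,650, so the minimum tax is the binding amount.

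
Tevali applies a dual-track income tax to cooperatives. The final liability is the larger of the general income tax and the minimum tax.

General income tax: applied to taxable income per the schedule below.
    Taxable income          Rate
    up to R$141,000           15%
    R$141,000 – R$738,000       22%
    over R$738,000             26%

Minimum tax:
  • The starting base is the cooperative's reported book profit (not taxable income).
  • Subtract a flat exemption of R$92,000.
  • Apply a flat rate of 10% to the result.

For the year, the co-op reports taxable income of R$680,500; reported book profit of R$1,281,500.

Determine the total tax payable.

General income tax:
  R$141,000 × 15% = R$21,150
  R$539,500 × 22% = R$118,690
  → R$139,840

Minimum tax:
  Base (reported book profit): R$1,281,500
  Less exemption R$92,000 → base R$1,189,500
  R$1,189,500 × 10% = R$118,950

R$139,840 > R$118,950, so the general income tax governs.

R$139,840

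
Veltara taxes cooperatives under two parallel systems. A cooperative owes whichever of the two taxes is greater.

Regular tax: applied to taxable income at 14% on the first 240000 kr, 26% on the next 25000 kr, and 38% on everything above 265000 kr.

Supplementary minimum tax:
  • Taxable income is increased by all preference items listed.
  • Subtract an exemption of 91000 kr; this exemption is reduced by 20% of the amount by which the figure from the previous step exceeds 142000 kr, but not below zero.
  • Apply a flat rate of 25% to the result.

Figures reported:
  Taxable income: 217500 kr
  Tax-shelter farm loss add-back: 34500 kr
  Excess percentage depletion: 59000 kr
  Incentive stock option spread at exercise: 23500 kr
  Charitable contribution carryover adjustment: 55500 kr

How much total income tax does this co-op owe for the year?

87150 kr

Supplementary minimum tax:
  Adjusted income: 217500 kr + 34500 kr + 59000 kr + 23500 kr + 55500 kr = 390000 kr
  Exemption: 91000 kr − 20% × (390000 kr − 142000 kr) = 91000 kr − 49600 kr = 41400 kr
  Base: 390000 kr − 41400 kr = 348600 kr
  348600 kr × 25% = 87150 kr

Regular tax:
  217500 kr × 14% = 30450 kr

87150 kr > 30450 kr, so the supplementary minimum tax is the binding amount.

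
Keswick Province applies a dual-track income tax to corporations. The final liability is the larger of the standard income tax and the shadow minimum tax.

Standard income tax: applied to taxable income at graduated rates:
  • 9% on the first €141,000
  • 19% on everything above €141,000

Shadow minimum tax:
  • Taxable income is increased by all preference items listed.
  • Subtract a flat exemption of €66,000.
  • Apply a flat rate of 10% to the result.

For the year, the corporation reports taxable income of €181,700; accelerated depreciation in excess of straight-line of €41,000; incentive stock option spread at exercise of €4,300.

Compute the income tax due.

€20,423

Standard income tax:
  €141,000 × 9% = €12,690
  €40,700 × 19% = €7,733
  → €20,423

Shadow minimum tax:
  Adjusted income: €181,700 + €41,000 + €4,300 = €227,000
  Less exemption €66,000 → base €161,000
  €161,000 × 10% = €16,100

€20,423 > €16,100, so the standard income tax governs.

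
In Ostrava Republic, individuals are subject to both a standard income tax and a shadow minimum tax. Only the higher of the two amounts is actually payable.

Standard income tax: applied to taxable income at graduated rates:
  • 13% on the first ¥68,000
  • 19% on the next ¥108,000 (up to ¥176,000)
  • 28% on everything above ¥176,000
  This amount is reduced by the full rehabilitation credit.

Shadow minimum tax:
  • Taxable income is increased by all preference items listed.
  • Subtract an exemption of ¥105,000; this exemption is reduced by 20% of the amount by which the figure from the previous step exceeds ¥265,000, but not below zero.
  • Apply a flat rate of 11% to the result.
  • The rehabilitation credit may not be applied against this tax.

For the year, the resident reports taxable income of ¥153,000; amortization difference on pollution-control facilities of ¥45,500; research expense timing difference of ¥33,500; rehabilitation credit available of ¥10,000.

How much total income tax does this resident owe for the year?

Shadow minimum tax:
  Adjusted income: ¥153,000 + ¥45,500 + ¥33,500 = ¥232,000
  Exemption: ¥232,000 ≤ ¥265,000, so full ¥105,000 applies
  Base: ¥232,000 − ¥105,000 = ¥127,000
  ¥127,000 × 11% = ¥13,970

Standard income tax:
  ¥68,000 × 13% = ¥8,840
  ¥85,000 × 19% = ¥16,150
  → ¥24,990
  Less rehabilitation credit ¥10,000 → ¥14,990

¥14,990 > ¥13,970, so the standard income tax governs.

¥14,990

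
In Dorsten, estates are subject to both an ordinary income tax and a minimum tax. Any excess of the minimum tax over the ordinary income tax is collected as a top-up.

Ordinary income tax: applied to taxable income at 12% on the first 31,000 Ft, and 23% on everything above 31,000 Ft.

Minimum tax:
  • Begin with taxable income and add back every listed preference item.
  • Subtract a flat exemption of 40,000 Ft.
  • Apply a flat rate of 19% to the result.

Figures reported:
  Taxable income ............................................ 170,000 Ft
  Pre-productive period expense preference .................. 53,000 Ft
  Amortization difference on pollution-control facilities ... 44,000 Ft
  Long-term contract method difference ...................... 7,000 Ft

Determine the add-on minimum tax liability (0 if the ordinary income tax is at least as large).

Ordinary income tax:
  31,000 Ft × 12% = 3,720 Ft
  139,000 Ft × 23% = 31,970 Ft
  → 35,690 Ft

Minimum tax:
  Adjusted income: 170,000 Ft + 53,000 Ft + 44,000 Ft + 7,000 Ft = 274,000 Ft
  Less exemption 40,000 Ft → base 234,000 Ft
  234,000 Ft × 19% = 44,460 Ft

Excess of minimum tax over ordinary income tax: 44,460 Ft − 35,690 Ft = 8,770 Ft.

8,770 Ft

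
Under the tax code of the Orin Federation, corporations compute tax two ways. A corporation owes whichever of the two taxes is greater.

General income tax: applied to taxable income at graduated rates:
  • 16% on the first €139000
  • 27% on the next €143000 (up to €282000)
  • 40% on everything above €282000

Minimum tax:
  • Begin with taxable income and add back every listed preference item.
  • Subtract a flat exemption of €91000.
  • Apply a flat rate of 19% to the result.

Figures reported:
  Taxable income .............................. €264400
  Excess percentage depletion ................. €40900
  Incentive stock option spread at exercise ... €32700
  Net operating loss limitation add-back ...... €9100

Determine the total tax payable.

€56098

General income tax:
  €139000 × 16% = €22240
  €125400 × 27% = €33858
  → €56098

Minimum tax:
  Adjusted income: €264400 + €40900 + €32700 + €9100 = €347100
  Less exemption €91000 → base €256100
  €256100 × 19% = €48659

€56098 > €48659, so the general income tax governs.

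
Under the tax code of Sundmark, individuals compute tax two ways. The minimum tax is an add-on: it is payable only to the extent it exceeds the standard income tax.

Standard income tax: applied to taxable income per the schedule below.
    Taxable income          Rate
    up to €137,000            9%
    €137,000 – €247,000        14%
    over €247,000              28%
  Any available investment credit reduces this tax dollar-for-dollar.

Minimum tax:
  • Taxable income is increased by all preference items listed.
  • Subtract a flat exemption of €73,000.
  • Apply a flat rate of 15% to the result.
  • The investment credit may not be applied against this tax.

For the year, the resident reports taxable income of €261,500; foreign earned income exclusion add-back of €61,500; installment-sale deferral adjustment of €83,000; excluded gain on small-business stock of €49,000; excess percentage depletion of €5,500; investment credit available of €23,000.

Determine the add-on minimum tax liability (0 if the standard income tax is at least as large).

€49,335

Standard income tax:
  €137,000 × 9% = €12,330
  €110,000 × 14% = €15,400
  €14,500 × 28% = €4,060
  → €31,790
  Less investment credit €23,000 → €8,790

Minimum tax:
  Adjusted income: €261,500 + €61,500 + €83,000 + €49,000 + €5,500 = €460,500
  Less exemption €73,000 → base €387,500
  €387,500 × 15% = €58,125

Excess of minimum tax over standard income tax: €58,125 − €8,790 = €49,335.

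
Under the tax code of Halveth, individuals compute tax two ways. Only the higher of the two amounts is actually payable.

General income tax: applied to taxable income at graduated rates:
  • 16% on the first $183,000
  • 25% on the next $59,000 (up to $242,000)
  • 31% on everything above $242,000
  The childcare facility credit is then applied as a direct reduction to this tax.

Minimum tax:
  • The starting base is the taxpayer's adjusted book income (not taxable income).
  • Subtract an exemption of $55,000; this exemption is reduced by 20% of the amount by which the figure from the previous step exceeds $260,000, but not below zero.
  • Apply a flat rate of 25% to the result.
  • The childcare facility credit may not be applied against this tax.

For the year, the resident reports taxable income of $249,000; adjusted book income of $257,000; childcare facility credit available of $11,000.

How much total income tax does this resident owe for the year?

Minimum tax:
  Base (adjusted book income): $257,000
  Exemption: $257,000 ≤ $260,000, so full $55,000 applies
  Base: $257,000 − $55,000 = $202,000
  $202,000 × 25% = $50,500

General income tax:
  $183,000 × 16% = $29,280
  $59,000 × 25% = $14,750
  $7,000 × 31% = $2,170
  → $46,200
  Less childcare facility credit $11,000 → $35,200

$50,500 > $35,200, so the minimum tax is the binding amount.

$50,500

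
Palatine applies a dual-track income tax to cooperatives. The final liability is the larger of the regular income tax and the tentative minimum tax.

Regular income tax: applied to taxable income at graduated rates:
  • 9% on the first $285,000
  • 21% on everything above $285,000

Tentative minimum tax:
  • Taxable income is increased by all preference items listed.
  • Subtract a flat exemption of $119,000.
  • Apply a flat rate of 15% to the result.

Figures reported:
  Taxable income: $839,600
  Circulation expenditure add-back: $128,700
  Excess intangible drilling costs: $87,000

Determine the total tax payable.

Tentative minimum tax:
  Adjusted income: $839,600 + $128,700 + $87,000 = $1,055,300
  Less exemption $119,000 → base $936,300
  $936,300 × 15% = $140,445

Regular income tax:
  $285,000 × 9% = $25,650
  $554,600 × 21% = $116,466
  → $142,116

$142,116 > $140,445, so the regular income tax governs.

$142,116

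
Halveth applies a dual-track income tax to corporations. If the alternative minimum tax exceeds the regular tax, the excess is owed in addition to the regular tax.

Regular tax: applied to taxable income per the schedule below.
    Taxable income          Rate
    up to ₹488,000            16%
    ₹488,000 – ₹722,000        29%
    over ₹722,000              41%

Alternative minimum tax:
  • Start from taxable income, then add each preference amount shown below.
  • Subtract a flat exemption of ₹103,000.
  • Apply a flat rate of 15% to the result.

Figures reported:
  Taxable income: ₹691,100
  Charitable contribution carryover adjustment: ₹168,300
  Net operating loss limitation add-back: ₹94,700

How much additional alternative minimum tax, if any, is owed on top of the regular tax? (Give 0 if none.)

Regular tax:
  ₹488,000 × 16% = ₹78,080
  ₹203,100 × 29% = ₹58,899
  → ₹136,979

Alternative minimum tax:
  Adjusted income: ₹691,100 + ₹168,300 + ₹94,700 = ₹954,100
  Less exemption ₹103,000 → base ₹851,100
  ₹851,100 × 15% = ₹127,665

₹127,665 ≤ ₹136,979, so no add-on is due.

₹0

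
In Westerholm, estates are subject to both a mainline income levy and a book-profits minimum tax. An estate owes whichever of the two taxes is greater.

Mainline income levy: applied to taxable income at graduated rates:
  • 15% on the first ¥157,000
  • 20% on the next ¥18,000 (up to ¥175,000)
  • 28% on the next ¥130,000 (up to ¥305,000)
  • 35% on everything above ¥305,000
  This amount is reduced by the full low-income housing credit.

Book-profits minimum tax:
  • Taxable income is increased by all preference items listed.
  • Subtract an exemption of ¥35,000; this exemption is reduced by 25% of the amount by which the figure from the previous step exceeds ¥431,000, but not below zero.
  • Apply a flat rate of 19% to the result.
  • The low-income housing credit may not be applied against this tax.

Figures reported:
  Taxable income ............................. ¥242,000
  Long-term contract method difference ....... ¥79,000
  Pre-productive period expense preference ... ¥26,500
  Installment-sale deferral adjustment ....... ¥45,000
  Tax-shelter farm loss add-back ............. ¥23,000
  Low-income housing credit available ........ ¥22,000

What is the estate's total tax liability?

¥72,295

Book-profits minimum tax:
  Adjusted income: ¥242,000 + ¥79,000 + ¥26,500 + ¥45,000 + ¥23,000 = ¥415,500
  Exemption: ¥415,500 ≤ ¥431,000, so full ¥35,000 applies
  Base: ¥415,500 − ¥35,000 = ¥380,500
  ¥380,500 × 19% = ¥72,295

Mainline income levy:
  ¥157,000 × 15% = ¥23,550
  ¥18,000 × 20% = ¥3,600
  ¥67,000 × 28% = ¥18,760
  → ¥45,910
  Less low-income housing credit ¥22,000 → ¥23,910

¥72,295 > ¥23,910, so the book-profits minimum tax is the binding amount.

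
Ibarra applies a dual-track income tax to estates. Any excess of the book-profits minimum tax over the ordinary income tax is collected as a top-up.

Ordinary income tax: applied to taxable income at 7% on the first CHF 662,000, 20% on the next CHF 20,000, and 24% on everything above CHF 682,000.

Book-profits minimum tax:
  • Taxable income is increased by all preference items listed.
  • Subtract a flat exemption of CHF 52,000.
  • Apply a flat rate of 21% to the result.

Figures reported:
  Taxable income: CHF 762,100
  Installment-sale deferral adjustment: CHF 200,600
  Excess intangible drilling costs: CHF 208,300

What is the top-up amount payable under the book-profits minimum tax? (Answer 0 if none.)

Ordinary income tax:
  CHF 662,000 × 7% = CHF 46,340
  CHF 20,000 × 20% = CHF 4,000
  CHF 80,100 × 24% = CHF 19,224
  → CHF 69,564

Book-profits minimum tax:
  Adjusted income: CHF 762,100 + CHF 200,600 + CHF 208,300 = CHF 1,171,000
  Less exemption CHF 52,000 → base CHF 1,119,000
  CHF 1,119,000 × 21% = CHF 234,990

Excess of book-profits minimum tax over ordinary income tax: CHF 234,990 − CHF 69,564 = CHF 165,426.

CHF 165,426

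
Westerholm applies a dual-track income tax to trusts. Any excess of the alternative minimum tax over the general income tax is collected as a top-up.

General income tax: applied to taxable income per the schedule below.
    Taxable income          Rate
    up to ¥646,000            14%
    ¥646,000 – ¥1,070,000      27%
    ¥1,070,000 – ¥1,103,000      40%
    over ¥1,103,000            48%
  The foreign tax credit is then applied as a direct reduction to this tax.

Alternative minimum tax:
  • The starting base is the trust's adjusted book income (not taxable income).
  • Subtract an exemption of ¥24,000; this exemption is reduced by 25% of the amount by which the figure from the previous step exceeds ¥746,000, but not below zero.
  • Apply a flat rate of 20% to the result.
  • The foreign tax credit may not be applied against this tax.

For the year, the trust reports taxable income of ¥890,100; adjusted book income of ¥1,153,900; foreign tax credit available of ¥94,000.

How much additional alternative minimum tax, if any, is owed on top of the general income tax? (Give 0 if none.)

¥168,433

General income tax:
  ¥646,000 × 14% = ¥90,440
  ¥244,100 × 27% = ¥65,907
  → ¥156,347
  Less foreign tax credit ¥94,000 → ¥62,347

Alternative minimum tax:
  Base (adjusted book income): ¥1,153,900
  Exemption: 25% × (¥1,153,900 − ¥746,000) = ¥101,975 ≥ ¥24,000, so the exemption is fully phased out
  Base: ¥1,153,900 − ¥0 = ¥1,153,900
  ¥1,153,900 × 20% = ¥230,780

Excess of alternative minimum tax over general income tax: ¥230,780 − ¥62,347 = ¥168,433.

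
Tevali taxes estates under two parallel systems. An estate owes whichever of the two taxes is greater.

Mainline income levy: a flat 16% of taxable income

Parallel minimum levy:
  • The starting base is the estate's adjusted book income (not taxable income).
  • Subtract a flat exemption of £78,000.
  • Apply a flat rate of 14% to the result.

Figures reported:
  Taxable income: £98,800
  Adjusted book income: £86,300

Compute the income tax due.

£15,808

Mainline income levy:
  £98,800 × 16% = £15,808

Parallel minimum levy:
  Base (adjusted book income): £86,300
  Less exemption £78,000 → base £8,300
  £8,300 × 14% = £1,162

£15,808 > £1,162, so the mainline income levy governs.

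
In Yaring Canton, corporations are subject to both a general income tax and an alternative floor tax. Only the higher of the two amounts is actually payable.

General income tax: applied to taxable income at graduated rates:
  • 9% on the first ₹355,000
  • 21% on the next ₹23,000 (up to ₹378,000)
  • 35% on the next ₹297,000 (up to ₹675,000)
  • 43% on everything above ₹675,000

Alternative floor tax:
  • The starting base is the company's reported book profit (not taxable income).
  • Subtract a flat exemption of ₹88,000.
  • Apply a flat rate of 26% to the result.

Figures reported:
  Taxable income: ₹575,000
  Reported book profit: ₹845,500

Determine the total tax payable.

₹196,950

General income tax:
  ₹355,000 × 9% = ₹31,950
  ₹23,000 × 21% = ₹4,830
  ₹197,000 × 35% = ₹68,950
  → ₹105,730

Alternative floor tax:
  Base (reported book profit): ₹845,500
  Less exemption ₹88,000 → base ₹757,500
  ₹757,500 × 26% = ₹196,950

₹196,950 > ₹105,730, so the alternative floor tax is the binding amount.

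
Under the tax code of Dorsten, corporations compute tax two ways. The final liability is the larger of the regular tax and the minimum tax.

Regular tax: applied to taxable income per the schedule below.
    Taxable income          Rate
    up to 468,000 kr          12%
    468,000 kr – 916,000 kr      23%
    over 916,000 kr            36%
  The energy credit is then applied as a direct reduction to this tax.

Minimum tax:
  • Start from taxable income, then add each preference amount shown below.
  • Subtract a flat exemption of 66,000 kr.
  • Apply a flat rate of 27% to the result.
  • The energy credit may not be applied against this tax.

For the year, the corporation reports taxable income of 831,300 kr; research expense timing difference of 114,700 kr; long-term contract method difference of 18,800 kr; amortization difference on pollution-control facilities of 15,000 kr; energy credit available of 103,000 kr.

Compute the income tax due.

Regular tax:
  468,000 kr × 12% = 56,160 kr
  363,300 kr × 23% = 83,559 kr
  → 139,719 kr
  Less energy credit 103,000 kr → 36,719 kr

Minimum tax:
  Adjusted income: 831,300 kr + 114,700 kr + 18,800 kr + 15,000 kr = 979,800 kr
  Less exemption 66,000 kr → base 913,800 kr
  913,800 kr × 27% = 246,726 kr

246,726 kr > 36,719 kr, so the minimum tax is the binding amount.

246,726 kr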